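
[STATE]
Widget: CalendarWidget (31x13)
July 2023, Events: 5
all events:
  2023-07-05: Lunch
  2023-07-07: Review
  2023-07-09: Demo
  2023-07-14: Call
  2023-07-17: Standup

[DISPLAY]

           July 2023           
Mo Tu We Th Fr Sa Su           
                1  2           
 3  4  5*  6  7*  8  9*        
10 11 12 13 14* 15 16          
17* 18 19 20 21 22 23          
24 25 26 27 28 29 30           
31                             
                               
                               
                               
                               
                               


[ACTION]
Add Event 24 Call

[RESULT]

           July 2023           
Mo Tu We Th Fr Sa Su           
                1  2           
 3  4  5*  6  7*  8  9*        
10 11 12 13 14* 15 16          
17* 18 19 20 21 22 23          
24* 25 26 27 28 29 30          
31                             
                               
                               
                               
                               
                               


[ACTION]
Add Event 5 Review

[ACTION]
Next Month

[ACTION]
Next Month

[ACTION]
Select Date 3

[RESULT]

         September 2023        
Mo Tu We Th Fr Sa Su           
             1  2 [ 3]         
 4  5  6  7  8  9 10           
11 12 13 14 15 16 17           
18 19 20 21 22 23 24           
25 26 27 28 29 30              
                               
                               
                               
                               
                               
                               


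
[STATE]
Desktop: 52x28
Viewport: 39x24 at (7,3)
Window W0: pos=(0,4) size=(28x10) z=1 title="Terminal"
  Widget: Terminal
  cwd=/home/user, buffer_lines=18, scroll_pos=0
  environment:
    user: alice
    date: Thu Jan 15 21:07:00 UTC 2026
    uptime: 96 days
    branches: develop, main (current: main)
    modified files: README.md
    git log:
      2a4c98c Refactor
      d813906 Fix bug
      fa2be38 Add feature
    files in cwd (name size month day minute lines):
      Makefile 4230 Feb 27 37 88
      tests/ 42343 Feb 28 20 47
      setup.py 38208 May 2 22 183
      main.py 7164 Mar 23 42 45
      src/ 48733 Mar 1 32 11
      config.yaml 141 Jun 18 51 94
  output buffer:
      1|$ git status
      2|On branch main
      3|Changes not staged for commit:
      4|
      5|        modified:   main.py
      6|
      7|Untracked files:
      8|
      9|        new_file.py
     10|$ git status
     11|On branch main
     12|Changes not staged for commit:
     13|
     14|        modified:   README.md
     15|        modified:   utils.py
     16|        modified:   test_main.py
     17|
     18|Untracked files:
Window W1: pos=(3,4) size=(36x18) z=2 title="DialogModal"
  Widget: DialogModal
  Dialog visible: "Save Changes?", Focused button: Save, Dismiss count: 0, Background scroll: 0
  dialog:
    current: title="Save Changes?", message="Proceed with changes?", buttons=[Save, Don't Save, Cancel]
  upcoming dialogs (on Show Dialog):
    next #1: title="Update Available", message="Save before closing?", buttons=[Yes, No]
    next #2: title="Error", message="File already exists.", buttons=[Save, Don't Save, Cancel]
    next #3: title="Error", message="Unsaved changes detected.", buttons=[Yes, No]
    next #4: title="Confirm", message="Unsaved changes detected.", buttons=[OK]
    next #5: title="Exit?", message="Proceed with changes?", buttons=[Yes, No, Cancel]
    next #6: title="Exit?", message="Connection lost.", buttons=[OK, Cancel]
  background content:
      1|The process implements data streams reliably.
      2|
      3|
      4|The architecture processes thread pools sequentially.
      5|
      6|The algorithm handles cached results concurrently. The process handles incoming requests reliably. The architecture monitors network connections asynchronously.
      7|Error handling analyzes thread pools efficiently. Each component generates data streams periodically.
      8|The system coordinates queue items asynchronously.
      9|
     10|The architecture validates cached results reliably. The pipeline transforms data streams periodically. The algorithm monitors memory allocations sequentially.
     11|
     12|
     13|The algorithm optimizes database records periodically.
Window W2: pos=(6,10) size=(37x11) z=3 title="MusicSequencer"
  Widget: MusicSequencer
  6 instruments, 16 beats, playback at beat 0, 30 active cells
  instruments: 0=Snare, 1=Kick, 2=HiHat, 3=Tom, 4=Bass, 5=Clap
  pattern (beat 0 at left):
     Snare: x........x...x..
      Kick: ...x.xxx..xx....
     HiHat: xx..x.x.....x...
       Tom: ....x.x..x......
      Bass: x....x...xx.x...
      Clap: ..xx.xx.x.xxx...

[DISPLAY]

                                       
━━━━━━━━━━━━━━━━━━━━━━━━━━━━━━━┓       
alogModal                      ┃       
───────────────────────────────┨       
 process implements data stream┃       
                               ┃       
                               ┃       
━━━━━━━━━━━━━━━━━━━━━━━━━━━━━━━━━━━┓   
 MusicSequencer                    ┃   
───────────────────────────────────┨   
      ▼123456789012345             ┃   
 Snare█········█···█··             ┃   
  Kick···█·███··██····             ┃   
 HiHat██··█·█·····█···             ┃   
   Tom····█·█··█······             ┃   
  Bass█····█···██·█···             ┃   
  Clap··██·██·█·███···             ┃   
━━━━━━━━━━━━━━━━━━━━━━━━━━━━━━━━━━━┛   
━━━━━━━━━━━━━━━━━━━━━━━━━━━━━━━┛       
                                       
                                       
                                       
                                       
                                       


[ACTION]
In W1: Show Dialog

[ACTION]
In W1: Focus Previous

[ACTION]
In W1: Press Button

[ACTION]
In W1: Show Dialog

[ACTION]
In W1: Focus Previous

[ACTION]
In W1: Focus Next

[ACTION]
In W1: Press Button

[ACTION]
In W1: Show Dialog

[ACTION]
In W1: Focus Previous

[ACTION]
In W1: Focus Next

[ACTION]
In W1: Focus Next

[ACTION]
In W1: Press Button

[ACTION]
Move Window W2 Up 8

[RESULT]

 MusicSequencer                    ┃   
───────────────────────────────────┨   
      ▼123456789012345             ┃   
 Snare█········█···█··             ┃   
  Kick···█·███··██····             ┃   
 HiHat██··█·█·····█···             ┃   
   Tom····█·█··█······             ┃   
  Bass█····█···██·█···             ┃   
  Clap··██·██·█·███···             ┃   
━━━━━━━━━━━━━━━━━━━━━━━━━━━━━━━━━━━┛   
or handling analyzes thread poo┃       
 system coordinates queue items┃       
                               ┃       
 architecture validates cached ┃       
                               ┃       
                               ┃       
 algorithm optimizes database r┃       
                               ┃       
━━━━━━━━━━━━━━━━━━━━━━━━━━━━━━━┛       
                                       
                                       
                                       
                                       
                                       


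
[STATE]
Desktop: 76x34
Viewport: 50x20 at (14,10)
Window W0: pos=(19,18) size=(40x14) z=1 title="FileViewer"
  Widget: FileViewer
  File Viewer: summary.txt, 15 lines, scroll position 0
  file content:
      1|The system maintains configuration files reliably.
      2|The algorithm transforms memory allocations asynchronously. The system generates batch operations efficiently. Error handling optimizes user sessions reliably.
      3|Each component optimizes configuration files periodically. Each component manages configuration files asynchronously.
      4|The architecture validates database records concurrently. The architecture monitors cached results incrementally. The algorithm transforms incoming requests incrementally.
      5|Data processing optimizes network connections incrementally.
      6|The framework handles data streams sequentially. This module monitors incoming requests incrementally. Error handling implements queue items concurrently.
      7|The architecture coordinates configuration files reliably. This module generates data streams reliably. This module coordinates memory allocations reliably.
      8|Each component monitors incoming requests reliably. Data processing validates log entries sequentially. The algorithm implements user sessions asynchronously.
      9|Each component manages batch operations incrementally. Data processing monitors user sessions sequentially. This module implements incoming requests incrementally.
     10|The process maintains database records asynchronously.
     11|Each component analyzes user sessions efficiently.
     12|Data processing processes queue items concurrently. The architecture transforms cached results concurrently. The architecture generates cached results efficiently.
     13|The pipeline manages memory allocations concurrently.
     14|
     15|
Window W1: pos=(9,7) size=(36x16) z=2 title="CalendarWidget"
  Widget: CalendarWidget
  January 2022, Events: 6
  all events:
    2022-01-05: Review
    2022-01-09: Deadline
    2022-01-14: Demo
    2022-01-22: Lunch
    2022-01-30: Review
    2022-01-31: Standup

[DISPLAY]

       January 2022           ┃                   
u We Th Fr Sa Su              ┃                   
            1  2              ┃                   
4  5*  6  7  8  9*            ┃                   
1 12 13 14* 15 16             ┃                   
8 19 20 21 22* 23             ┃                   
5 26 27 28 29 30*             ┃                   
                              ┃                   
                              ┃━━━━━━━━━━━━━┓     
                              ┃             ┃     
                              ┃─────────────┨     
                              ┃iguration fi▲┃     
━━━━━━━━━━━━━━━━━━━━━━━━━━━━━━┛memory alloc█┃     
     ┃Each component optimizes configuratio░┃     
     ┃The architecture validates database r░┃     
     ┃Data processing optimizes network con░┃     
     ┃The framework handles data streams se░┃     
     ┃The architecture coordinates configur░┃     
     ┃Each component monitors incoming requ░┃     
     ┃Each component manages batch operatio░┃     


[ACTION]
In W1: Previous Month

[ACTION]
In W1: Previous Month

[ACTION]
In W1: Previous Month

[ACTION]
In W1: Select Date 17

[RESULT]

       October 2021           ┃                   
u We Th Fr Sa Su              ┃                   
         1  2  3              ┃                   
5  6  7  8  9 10              ┃                   
2 13 14 15 16 [17]            ┃                   
9 20 21 22 23 24              ┃                   
6 27 28 29 30 31              ┃                   
                              ┃                   
                              ┃━━━━━━━━━━━━━┓     
                              ┃             ┃     
                              ┃─────────────┨     
                              ┃iguration fi▲┃     
━━━━━━━━━━━━━━━━━━━━━━━━━━━━━━┛memory alloc█┃     
     ┃Each component optimizes configuratio░┃     
     ┃The architecture validates database r░┃     
     ┃Data processing optimizes network con░┃     
     ┃The framework handles data streams se░┃     
     ┃The architecture coordinates configur░┃     
     ┃Each component monitors incoming requ░┃     
     ┃Each component manages batch operatio░┃     


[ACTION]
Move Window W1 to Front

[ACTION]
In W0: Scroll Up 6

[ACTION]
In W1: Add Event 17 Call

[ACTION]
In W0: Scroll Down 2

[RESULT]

       October 2021           ┃                   
u We Th Fr Sa Su              ┃                   
         1  2  3              ┃                   
5  6  7  8  9 10              ┃                   
2 13 14 15 16 [17]            ┃                   
9 20 21 22 23 24              ┃                   
6 27 28 29 30 31              ┃                   
                              ┃                   
                              ┃━━━━━━━━━━━━━┓     
                              ┃             ┃     
                              ┃─────────────┨     
                              ┃configuratio▲┃     
━━━━━━━━━━━━━━━━━━━━━━━━━━━━━━┛s database r░┃     
     ┃Data processing optimizes network con░┃     
     ┃The framework handles data streams se░┃     
     ┃The architecture coordinates configur█┃     
     ┃Each component monitors incoming requ░┃     
     ┃Each component manages batch operatio░┃     
     ┃The process maintains database record░┃     
     ┃Each component analyzes user sessions░┃     


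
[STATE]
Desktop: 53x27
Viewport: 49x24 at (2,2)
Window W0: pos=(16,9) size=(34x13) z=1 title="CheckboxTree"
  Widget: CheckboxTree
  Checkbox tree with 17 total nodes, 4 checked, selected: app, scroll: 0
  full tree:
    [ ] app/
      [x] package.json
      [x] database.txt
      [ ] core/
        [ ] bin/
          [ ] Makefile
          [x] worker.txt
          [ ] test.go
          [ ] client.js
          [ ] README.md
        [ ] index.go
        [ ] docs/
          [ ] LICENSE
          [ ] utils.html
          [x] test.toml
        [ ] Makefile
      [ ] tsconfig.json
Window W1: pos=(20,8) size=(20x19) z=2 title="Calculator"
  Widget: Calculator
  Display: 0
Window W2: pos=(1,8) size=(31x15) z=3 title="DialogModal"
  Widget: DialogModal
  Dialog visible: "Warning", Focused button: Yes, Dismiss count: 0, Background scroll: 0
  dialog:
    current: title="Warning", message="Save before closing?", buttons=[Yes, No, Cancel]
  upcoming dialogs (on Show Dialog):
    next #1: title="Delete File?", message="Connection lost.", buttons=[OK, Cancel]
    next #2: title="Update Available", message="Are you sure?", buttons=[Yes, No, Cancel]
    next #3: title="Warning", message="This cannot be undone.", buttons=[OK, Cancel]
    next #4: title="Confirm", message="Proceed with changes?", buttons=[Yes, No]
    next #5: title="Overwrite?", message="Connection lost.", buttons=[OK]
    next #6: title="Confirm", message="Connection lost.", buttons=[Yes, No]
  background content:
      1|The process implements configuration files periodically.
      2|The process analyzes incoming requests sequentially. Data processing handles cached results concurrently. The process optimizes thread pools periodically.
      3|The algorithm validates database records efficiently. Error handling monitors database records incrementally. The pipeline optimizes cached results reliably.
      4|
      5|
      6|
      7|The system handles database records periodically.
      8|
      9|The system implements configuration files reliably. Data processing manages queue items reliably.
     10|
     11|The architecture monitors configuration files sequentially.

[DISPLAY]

                                                 
                                                 
                                                 
                                                 
                                                 
                                                 
━━━━━━━━━━━━━━━━━━━━━━━━━━━━━┓━━━━━━━┓           
 DialogModal                 ┃       ┃━━━━━━━━━┓ 
─────────────────────────────┨───────┨         ┃ 
The process implements config┃      0┃─────────┨ 
The process analyzes incoming┃─┬───┐ ┃         ┃ 
The algorithm validates datab┃ │ ÷ │ ┃         ┃ 
  ┌──────────────────────┐   ┃─┼───┤ ┃         ┃ 
  │       Warning        │   ┃ │ × │ ┃         ┃ 
  │ Save before closing? │   ┃─┼───┤ ┃         ┃ 
Th│ [Yes]  No   Cancel   │e r┃ │ - │ ┃         ┃ 
  └──────────────────────┘   ┃─┼───┤ ┃         ┃ 
The system implements configu┃ │ + │ ┃         ┃ 
                             ┃─┼───┤ ┃         ┃ 
The architecture monitors con┃R│ M+│ ┃━━━━━━━━━┛ 
━━━━━━━━━━━━━━━━━━━━━━━━━━━━━┛─┴───┘ ┃           
                  ┃                  ┃           
                  ┃                  ┃           
                  ┃                  ┃           


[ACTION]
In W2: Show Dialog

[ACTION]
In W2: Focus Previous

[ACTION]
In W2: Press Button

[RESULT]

                                                 
                                                 
                                                 
                                                 
                                                 
                                                 
━━━━━━━━━━━━━━━━━━━━━━━━━━━━━┓━━━━━━━┓           
 DialogModal                 ┃       ┃━━━━━━━━━┓ 
─────────────────────────────┨───────┨         ┃ 
The process implements config┃      0┃─────────┨ 
The process analyzes incoming┃─┬───┐ ┃         ┃ 
The algorithm validates datab┃ │ ÷ │ ┃         ┃ 
                             ┃─┼───┤ ┃         ┃ 
                             ┃ │ × │ ┃         ┃ 
                             ┃─┼───┤ ┃         ┃ 
The system handles database r┃ │ - │ ┃         ┃ 
                             ┃─┼───┤ ┃         ┃ 
The system implements configu┃ │ + │ ┃         ┃ 
                             ┃─┼───┤ ┃         ┃ 
The architecture monitors con┃R│ M+│ ┃━━━━━━━━━┛ 
━━━━━━━━━━━━━━━━━━━━━━━━━━━━━┛─┴───┘ ┃           
                  ┃                  ┃           
                  ┃                  ┃           
                  ┃                  ┃           


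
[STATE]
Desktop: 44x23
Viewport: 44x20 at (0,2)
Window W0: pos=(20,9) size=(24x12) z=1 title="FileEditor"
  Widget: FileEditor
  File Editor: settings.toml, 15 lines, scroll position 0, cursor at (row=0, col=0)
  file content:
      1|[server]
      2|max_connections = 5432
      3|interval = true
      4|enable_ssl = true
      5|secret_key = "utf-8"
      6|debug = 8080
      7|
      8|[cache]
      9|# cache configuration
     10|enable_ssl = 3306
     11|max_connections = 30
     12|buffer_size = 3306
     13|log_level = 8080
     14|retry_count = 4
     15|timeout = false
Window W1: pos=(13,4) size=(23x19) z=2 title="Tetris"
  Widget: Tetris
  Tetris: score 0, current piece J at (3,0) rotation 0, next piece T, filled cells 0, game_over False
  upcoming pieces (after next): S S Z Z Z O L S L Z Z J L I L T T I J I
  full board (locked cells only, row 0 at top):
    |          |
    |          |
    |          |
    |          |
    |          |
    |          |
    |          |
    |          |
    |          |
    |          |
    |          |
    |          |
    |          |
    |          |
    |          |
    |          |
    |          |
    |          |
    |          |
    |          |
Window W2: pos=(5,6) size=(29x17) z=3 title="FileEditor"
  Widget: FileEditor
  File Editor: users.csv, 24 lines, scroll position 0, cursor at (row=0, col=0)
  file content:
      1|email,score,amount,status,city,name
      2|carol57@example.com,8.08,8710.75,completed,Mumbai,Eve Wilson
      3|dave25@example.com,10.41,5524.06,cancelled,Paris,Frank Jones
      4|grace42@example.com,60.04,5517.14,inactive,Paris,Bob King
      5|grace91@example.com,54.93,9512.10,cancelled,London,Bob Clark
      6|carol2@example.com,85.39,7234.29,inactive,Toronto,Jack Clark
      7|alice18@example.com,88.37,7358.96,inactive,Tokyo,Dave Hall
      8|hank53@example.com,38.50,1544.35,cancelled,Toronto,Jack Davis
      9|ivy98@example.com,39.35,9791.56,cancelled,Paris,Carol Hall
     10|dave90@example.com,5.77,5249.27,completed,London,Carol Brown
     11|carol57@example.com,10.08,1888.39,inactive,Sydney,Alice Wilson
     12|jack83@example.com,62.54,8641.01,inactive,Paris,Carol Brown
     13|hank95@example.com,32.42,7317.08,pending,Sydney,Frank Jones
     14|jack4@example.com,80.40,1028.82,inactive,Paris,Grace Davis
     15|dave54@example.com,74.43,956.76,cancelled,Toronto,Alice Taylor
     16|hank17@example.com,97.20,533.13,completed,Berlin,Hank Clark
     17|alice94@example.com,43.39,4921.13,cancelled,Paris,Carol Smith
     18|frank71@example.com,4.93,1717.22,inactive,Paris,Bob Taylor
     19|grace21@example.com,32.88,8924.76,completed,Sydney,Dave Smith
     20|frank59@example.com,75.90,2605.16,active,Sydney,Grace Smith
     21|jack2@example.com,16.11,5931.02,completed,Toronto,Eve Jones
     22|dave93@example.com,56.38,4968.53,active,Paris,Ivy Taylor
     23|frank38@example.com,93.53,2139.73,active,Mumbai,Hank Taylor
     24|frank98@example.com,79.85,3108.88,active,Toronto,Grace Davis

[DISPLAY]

                                            
                                            
             ┏━━━━━━━━━━━━━━━━━━━━━┓        
             ┃ Tetris              ┃        
     ┏━━━━━━━━━━━━━━━━━━━━━━━━━━━┓─┨        
     ┃ FileEditor                ┃ ┃        
     ┠───────────────────────────┨ ┃        
     ┃█mail,score,amount,status,▲┃ ┃━━━━━━━┓
     ┃carol57@example.com,8.08,8█┃ ┃       ┃
     ┃dave25@example.com,10.41,5░┃ ┃───────┨
     ┃grace42@example.com,60.04,░┃ ┃      ▲┃
     ┃grace91@example.com,54.93,░┃ ┃ = 543█┃
     ┃carol2@example.com,85.39,7░┃ ┃      ░┃
     ┃alice18@example.com,88.37,░┃ ┃ue    ░┃
     ┃hank53@example.com,38.50,1░┃ ┃tf-8" ░┃
     ┃ivy98@example.com,39.35,97░┃ ┃      ░┃
     ┃dave90@example.com,5.77,52░┃ ┃      ░┃
     ┃carol57@example.com,10.08,░┃ ┃      ▼┃
     ┃jack83@example.com,62.54,8░┃ ┃━━━━━━━┛
     ┃hank95@example.com,32.42,7▼┃ ┃        


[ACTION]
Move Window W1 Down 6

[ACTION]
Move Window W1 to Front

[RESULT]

                                            
                                            
             ┏━━━━━━━━━━━━━━━━━━━━━┓        
             ┃ Tetris              ┃        
     ┏━━━━━━━┠─────────────────────┨        
     ┃ FileEd┃          │Next:     ┃        
     ┠───────┃          │ ▒        ┃        
     ┃█mail,s┃          │▒▒▒       ┃━━━━━━━┓
     ┃carol57┃          │          ┃       ┃
     ┃dave25@┃          │          ┃───────┨
     ┃grace42┃          │          ┃      ▲┃
     ┃grace91┃          │Score:    ┃ = 543█┃
     ┃carol2@┃          │0         ┃      ░┃
     ┃alice18┃          │          ┃ue    ░┃
     ┃hank53@┃          │          ┃tf-8" ░┃
     ┃ivy98@e┃          │          ┃      ░┃
     ┃dave90@┃          │          ┃      ░┃
     ┃carol57┃          │          ┃      ▼┃
     ┃jack83@┃          │          ┃━━━━━━━┛
     ┃hank95@┃          │          ┃        


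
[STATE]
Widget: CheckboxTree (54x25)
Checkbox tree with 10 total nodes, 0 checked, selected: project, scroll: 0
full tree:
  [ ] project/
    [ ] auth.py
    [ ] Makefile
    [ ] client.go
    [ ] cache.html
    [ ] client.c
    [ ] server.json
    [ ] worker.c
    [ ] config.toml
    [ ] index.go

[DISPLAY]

>[ ] project/                                         
   [ ] auth.py                                        
   [ ] Makefile                                       
   [ ] client.go                                      
   [ ] cache.html                                     
   [ ] client.c                                       
   [ ] server.json                                    
   [ ] worker.c                                       
   [ ] config.toml                                    
   [ ] index.go                                       
                                                      
                                                      
                                                      
                                                      
                                                      
                                                      
                                                      
                                                      
                                                      
                                                      
                                                      
                                                      
                                                      
                                                      
                                                      


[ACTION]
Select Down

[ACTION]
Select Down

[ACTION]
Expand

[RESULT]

 [ ] project/                                         
   [ ] auth.py                                        
>  [ ] Makefile                                       
   [ ] client.go                                      
   [ ] cache.html                                     
   [ ] client.c                                       
   [ ] server.json                                    
   [ ] worker.c                                       
   [ ] config.toml                                    
   [ ] index.go                                       
                                                      
                                                      
                                                      
                                                      
                                                      
                                                      
                                                      
                                                      
                                                      
                                                      
                                                      
                                                      
                                                      
                                                      
                                                      


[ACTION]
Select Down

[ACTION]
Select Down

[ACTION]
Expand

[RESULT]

 [ ] project/                                         
   [ ] auth.py                                        
   [ ] Makefile                                       
   [ ] client.go                                      
>  [ ] cache.html                                     
   [ ] client.c                                       
   [ ] server.json                                    
   [ ] worker.c                                       
   [ ] config.toml                                    
   [ ] index.go                                       
                                                      
                                                      
                                                      
                                                      
                                                      
                                                      
                                                      
                                                      
                                                      
                                                      
                                                      
                                                      
                                                      
                                                      
                                                      


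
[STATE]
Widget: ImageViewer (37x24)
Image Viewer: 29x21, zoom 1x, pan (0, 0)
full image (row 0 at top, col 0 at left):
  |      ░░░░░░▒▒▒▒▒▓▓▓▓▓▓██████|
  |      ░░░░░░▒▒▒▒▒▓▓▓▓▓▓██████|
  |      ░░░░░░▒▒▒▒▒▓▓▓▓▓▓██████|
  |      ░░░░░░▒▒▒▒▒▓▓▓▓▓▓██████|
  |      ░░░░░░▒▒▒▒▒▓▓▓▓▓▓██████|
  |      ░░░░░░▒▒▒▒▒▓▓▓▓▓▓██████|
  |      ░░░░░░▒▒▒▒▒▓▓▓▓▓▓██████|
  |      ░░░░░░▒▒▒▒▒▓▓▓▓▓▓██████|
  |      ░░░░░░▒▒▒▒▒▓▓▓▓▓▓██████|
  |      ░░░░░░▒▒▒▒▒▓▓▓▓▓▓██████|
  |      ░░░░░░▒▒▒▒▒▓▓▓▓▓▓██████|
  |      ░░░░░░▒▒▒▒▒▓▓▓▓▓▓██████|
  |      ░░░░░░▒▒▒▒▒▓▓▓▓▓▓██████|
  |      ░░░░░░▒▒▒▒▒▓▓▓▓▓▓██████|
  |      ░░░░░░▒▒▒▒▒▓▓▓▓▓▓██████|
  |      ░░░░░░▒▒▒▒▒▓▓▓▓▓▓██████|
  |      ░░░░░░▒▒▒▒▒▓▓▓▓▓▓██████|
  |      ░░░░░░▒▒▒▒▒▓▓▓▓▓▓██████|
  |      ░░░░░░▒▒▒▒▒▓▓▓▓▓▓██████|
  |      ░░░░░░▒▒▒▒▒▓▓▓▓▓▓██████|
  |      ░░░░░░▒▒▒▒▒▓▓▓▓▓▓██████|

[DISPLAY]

      ░░░░░░▒▒▒▒▒▓▓▓▓▓▓██████        
      ░░░░░░▒▒▒▒▒▓▓▓▓▓▓██████        
      ░░░░░░▒▒▒▒▒▓▓▓▓▓▓██████        
      ░░░░░░▒▒▒▒▒▓▓▓▓▓▓██████        
      ░░░░░░▒▒▒▒▒▓▓▓▓▓▓██████        
      ░░░░░░▒▒▒▒▒▓▓▓▓▓▓██████        
      ░░░░░░▒▒▒▒▒▓▓▓▓▓▓██████        
      ░░░░░░▒▒▒▒▒▓▓▓▓▓▓██████        
      ░░░░░░▒▒▒▒▒▓▓▓▓▓▓██████        
      ░░░░░░▒▒▒▒▒▓▓▓▓▓▓██████        
      ░░░░░░▒▒▒▒▒▓▓▓▓▓▓██████        
      ░░░░░░▒▒▒▒▒▓▓▓▓▓▓██████        
      ░░░░░░▒▒▒▒▒▓▓▓▓▓▓██████        
      ░░░░░░▒▒▒▒▒▓▓▓▓▓▓██████        
      ░░░░░░▒▒▒▒▒▓▓▓▓▓▓██████        
      ░░░░░░▒▒▒▒▒▓▓▓▓▓▓██████        
      ░░░░░░▒▒▒▒▒▓▓▓▓▓▓██████        
      ░░░░░░▒▒▒▒▒▓▓▓▓▓▓██████        
      ░░░░░░▒▒▒▒▒▓▓▓▓▓▓██████        
      ░░░░░░▒▒▒▒▒▓▓▓▓▓▓██████        
      ░░░░░░▒▒▒▒▒▓▓▓▓▓▓██████        
                                     
                                     
                                     


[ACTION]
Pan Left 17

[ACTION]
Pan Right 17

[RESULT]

▓▓▓▓▓▓██████                         
▓▓▓▓▓▓██████                         
▓▓▓▓▓▓██████                         
▓▓▓▓▓▓██████                         
▓▓▓▓▓▓██████                         
▓▓▓▓▓▓██████                         
▓▓▓▓▓▓██████                         
▓▓▓▓▓▓██████                         
▓▓▓▓▓▓██████                         
▓▓▓▓▓▓██████                         
▓▓▓▓▓▓██████                         
▓▓▓▓▓▓██████                         
▓▓▓▓▓▓██████                         
▓▓▓▓▓▓██████                         
▓▓▓▓▓▓██████                         
▓▓▓▓▓▓██████                         
▓▓▓▓▓▓██████                         
▓▓▓▓▓▓██████                         
▓▓▓▓▓▓██████                         
▓▓▓▓▓▓██████                         
▓▓▓▓▓▓██████                         
                                     
                                     
                                     


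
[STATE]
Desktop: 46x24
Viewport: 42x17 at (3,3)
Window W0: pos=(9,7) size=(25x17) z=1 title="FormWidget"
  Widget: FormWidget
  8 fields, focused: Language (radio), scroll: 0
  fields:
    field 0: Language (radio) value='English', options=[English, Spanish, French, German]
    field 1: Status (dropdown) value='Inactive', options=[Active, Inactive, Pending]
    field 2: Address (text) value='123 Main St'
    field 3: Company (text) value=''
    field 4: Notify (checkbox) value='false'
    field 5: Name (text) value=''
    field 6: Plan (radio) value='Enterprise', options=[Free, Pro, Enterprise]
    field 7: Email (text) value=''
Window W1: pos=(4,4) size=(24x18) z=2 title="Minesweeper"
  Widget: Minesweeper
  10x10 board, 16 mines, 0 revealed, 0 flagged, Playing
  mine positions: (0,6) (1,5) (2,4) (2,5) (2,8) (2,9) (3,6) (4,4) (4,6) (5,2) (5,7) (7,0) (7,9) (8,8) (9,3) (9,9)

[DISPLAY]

                                          
 ┏━━━━━━━━━━━━━━━━━━━━━━┓                 
 ┃ Minesweeper          ┃                 
 ┠──────────────────────┨                 
 ┃■■■■■■■■■■            ┃━━━━━┓           
 ┃■■■■■■■■■■            ┃     ┃           
 ┃■■■■■■■■■■            ┃─────┨           
 ┃■■■■■■■■■■            ┃Engli┃           
 ┃■■■■■■■■■■            ┃cti▼]┃           
 ┃■■■■■■■■■■            ┃ Mai]┃           
 ┃■■■■■■■■■■            ┃    ]┃           
 ┃■■■■■■■■■■            ┃     ┃           
 ┃■■■■■■■■■■            ┃    ]┃           
 ┃■■■■■■■■■■            ┃Free ┃           
 ┃                      ┃    ]┃           
 ┃                      ┃     ┃           
 ┃                      ┃     ┃           


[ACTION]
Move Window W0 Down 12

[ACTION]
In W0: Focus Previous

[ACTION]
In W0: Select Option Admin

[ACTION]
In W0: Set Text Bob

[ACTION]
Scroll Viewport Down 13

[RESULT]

 ┃■■■■■■■■■■            ┃━━━━━┓           
 ┃■■■■■■■■■■            ┃     ┃           
 ┃■■■■■■■■■■            ┃─────┨           
 ┃■■■■■■■■■■            ┃Engli┃           
 ┃■■■■■■■■■■            ┃cti▼]┃           
 ┃■■■■■■■■■■            ┃ Mai]┃           
 ┃■■■■■■■■■■            ┃    ]┃           
 ┃■■■■■■■■■■            ┃     ┃           
 ┃■■■■■■■■■■            ┃    ]┃           
 ┃■■■■■■■■■■            ┃Free ┃           
 ┃                      ┃    ]┃           
 ┃                      ┃     ┃           
 ┃                      ┃     ┃           
 ┃                      ┃     ┃           
 ┗━━━━━━━━━━━━━━━━━━━━━━┛     ┃           
      ┃                       ┃           
      ┗━━━━━━━━━━━━━━━━━━━━━━━┛           


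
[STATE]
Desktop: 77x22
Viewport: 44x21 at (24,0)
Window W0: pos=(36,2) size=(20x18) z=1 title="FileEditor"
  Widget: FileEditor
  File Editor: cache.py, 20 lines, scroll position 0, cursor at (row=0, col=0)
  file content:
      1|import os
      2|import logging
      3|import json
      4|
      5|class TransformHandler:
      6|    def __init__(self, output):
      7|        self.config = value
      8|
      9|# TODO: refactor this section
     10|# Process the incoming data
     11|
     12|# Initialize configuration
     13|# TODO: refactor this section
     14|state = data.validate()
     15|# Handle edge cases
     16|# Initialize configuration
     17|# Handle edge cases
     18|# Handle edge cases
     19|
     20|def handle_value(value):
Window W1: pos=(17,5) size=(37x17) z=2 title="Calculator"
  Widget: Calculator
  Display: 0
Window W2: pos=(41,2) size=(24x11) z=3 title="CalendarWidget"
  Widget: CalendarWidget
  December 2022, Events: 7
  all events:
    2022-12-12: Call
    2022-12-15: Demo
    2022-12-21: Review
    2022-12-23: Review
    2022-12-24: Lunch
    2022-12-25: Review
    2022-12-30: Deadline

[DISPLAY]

                                            
                                            
            ┏━━━━┏━━━━━━━━━━━━━━━━━━━━━━┓   
            ┃ Fil┃ CalendarWidget       ┃   
            ┠────┠──────────────────────┨   
━━━━━━━━━━━━━━━━━┃    December 2022     ┃   
lator            ┃Mo Tu We Th Fr Sa Su  ┃   
─────────────────┃          1  2  3  4  ┃   
                 ┃ 5  6  7  8  9 10 11  ┃   
──┬───┬───┐      ┃12* 13 14 15* 16 17 18┃   
8 │ 9 │ ÷ │      ┃19 20 21* 22 23* 24* 2┃   
──┼───┼───┤      ┃26 27 28 29 30* 31    ┃   
5 │ 6 │ × │      ┗━━━━━━━━━━━━━━━━━━━━━━┛   
──┼───┼───┤                  ┃░┃            
2 │ 3 │ - │                  ┃░┃            
──┼───┼───┤                  ┃░┃            
. │ = │ + │                  ┃░┃            
──┼───┼───┤                  ┃░┃            
MC│ MR│ M+│                  ┃▼┃            
──┴───┴───┘                  ┃━┛            
                             ┃              


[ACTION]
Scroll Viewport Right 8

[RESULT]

                                            
                                            
    ┏━━━━┏━━━━━━━━━━━━━━━━━━━━━━┓           
    ┃ Fil┃ CalendarWidget       ┃           
    ┠────┠──────────────────────┨           
━━━━━━━━━┃    December 2022     ┃           
         ┃Mo Tu We Th Fr Sa Su  ┃           
─────────┃          1  2  3  4  ┃           
         ┃ 5  6  7  8  9 10 11  ┃           
──┐      ┃12* 13 14 15* 16 17 18┃           
÷ │      ┃19 20 21* 22 23* 24* 2┃           
──┤      ┃26 27 28 29 30* 31    ┃           
× │      ┗━━━━━━━━━━━━━━━━━━━━━━┛           
──┤                  ┃░┃                    
- │                  ┃░┃                    
──┤                  ┃░┃                    
+ │                  ┃░┃                    
──┤                  ┃░┃                    
M+│                  ┃▼┃                    
──┘                  ┃━┛                    
                     ┃                      


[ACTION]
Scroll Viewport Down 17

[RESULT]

                                            
    ┏━━━━┏━━━━━━━━━━━━━━━━━━━━━━┓           
    ┃ Fil┃ CalendarWidget       ┃           
    ┠────┠──────────────────────┨           
━━━━━━━━━┃    December 2022     ┃           
         ┃Mo Tu We Th Fr Sa Su  ┃           
─────────┃          1  2  3  4  ┃           
         ┃ 5  6  7  8  9 10 11  ┃           
──┐      ┃12* 13 14 15* 16 17 18┃           
÷ │      ┃19 20 21* 22 23* 24* 2┃           
──┤      ┃26 27 28 29 30* 31    ┃           
× │      ┗━━━━━━━━━━━━━━━━━━━━━━┛           
──┤                  ┃░┃                    
- │                  ┃░┃                    
──┤                  ┃░┃                    
+ │                  ┃░┃                    
──┤                  ┃░┃                    
M+│                  ┃▼┃                    
──┘                  ┃━┛                    
                     ┃                      
━━━━━━━━━━━━━━━━━━━━━┛                      


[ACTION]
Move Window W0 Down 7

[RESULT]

                                            
         ┏━━━━━━━━━━━━━━━━━━━━━━┓           
         ┃ CalendarWidget       ┃           
    ┏━━━━┠──────────────────────┨           
━━━━━━━━━┃    December 2022     ┃           
         ┃Mo Tu We Th Fr Sa Su  ┃           
─────────┃          1  2  3  4  ┃           
         ┃ 5  6  7  8  9 10 11  ┃           
──┐      ┃12* 13 14 15* 16 17 18┃           
÷ │      ┃19 20 21* 22 23* 24* 2┃           
──┤      ┃26 27 28 29 30* 31    ┃           
× │      ┗━━━━━━━━━━━━━━━━━━━━━━┛           
──┤                  ┃░┃                    
- │                  ┃░┃                    
──┤                  ┃░┃                    
+ │                  ┃░┃                    
──┤                  ┃░┃                    
M+│                  ┃░┃                    
──┘                  ┃░┃                    
                     ┃▼┃                    
━━━━━━━━━━━━━━━━━━━━━┛━┛                    


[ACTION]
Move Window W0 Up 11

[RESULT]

    ┃ FileEditor       ┃                    
    ┠────┏━━━━━━━━━━━━━━━━━━━━━━┓           
    ┃█mpo┃ CalendarWidget       ┃           
    ┃impo┠──────────────────────┨           
━━━━━━━━━┃    December 2022     ┃           
         ┃Mo Tu We Th Fr Sa Su  ┃           
─────────┃          1  2  3  4  ┃           
         ┃ 5  6  7  8  9 10 11  ┃           
──┐      ┃12* 13 14 15* 16 17 18┃           
÷ │      ┃19 20 21* 22 23* 24* 2┃           
──┤      ┃26 27 28 29 30* 31    ┃           
× │      ┗━━━━━━━━━━━━━━━━━━━━━━┛           
──┤                  ┃░┃                    
- │                  ┃░┃                    
──┤                  ┃░┃                    
+ │                  ┃▼┃                    
──┤                  ┃━┛                    
M+│                  ┃                      
──┘                  ┃                      
                     ┃                      
━━━━━━━━━━━━━━━━━━━━━┛                      
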